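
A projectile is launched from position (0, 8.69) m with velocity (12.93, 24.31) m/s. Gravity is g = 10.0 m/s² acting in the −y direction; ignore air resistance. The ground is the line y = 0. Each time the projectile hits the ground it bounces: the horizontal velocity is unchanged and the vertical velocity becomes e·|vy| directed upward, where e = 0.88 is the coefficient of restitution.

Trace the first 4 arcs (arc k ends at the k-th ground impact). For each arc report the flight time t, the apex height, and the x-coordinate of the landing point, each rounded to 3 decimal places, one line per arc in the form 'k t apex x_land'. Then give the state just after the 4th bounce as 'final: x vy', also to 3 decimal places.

Arc 1: start y=8.690, vy=24.310 → t=5.196, apex=38.239, x_land=67.190, impact vy=-27.655
  bounce: vy ← 0.88·27.655 = 24.336
Arc 2: start y=0.000, vy=24.336 → t=4.867, apex=29.612, x_land=130.123, impact vy=-24.336
  bounce: vy ← 0.88·24.336 = 21.416
Arc 3: start y=0.000, vy=21.416 → t=4.283, apex=22.932, x_land=185.504, impact vy=-21.416
  bounce: vy ← 0.88·21.416 = 18.846
Arc 4: start y=0.000, vy=18.846 → t=3.769, apex=17.758, x_land=234.240, impact vy=-18.846
  bounce: vy ← 0.88·18.846 = 16.584

1 5.196 38.239 67.190
2 4.867 29.612 130.123
3 4.283 22.932 185.504
4 3.769 17.758 234.240
final: 234.240 16.584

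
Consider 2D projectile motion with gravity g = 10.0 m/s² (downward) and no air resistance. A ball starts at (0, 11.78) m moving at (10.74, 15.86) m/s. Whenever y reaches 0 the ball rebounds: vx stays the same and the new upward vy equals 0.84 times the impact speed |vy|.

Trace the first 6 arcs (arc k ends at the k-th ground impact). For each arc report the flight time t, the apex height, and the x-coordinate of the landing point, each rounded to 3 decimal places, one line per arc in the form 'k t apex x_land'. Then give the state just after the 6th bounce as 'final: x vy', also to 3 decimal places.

Arc 1: start y=11.780, vy=15.860 → t=3.793, apex=24.357, x_land=40.738, impact vy=-22.071
  bounce: vy ← 0.84·22.071 = 18.540
Arc 2: start y=0.000, vy=18.540 → t=3.708, apex=17.186, x_land=80.562, impact vy=-18.540
  bounce: vy ← 0.84·18.540 = 15.573
Arc 3: start y=0.000, vy=15.573 → t=3.115, apex=12.127, x_land=114.014, impact vy=-15.573
  bounce: vy ← 0.84·15.573 = 13.082
Arc 4: start y=0.000, vy=13.082 → t=2.616, apex=8.557, x_land=142.113, impact vy=-13.082
  bounce: vy ← 0.84·13.082 = 10.989
Arc 5: start y=0.000, vy=10.989 → t=2.198, apex=6.038, x_land=165.717, impact vy=-10.989
  bounce: vy ← 0.84·10.989 = 9.230
Arc 6: start y=0.000, vy=9.230 → t=1.846, apex=4.260, x_land=185.544, impact vy=-9.230
  bounce: vy ← 0.84·9.230 = 7.754

1 3.793 24.357 40.738
2 3.708 17.186 80.562
3 3.115 12.127 114.014
4 2.616 8.557 142.113
5 2.198 6.038 165.717
6 1.846 4.260 185.544
final: 185.544 7.754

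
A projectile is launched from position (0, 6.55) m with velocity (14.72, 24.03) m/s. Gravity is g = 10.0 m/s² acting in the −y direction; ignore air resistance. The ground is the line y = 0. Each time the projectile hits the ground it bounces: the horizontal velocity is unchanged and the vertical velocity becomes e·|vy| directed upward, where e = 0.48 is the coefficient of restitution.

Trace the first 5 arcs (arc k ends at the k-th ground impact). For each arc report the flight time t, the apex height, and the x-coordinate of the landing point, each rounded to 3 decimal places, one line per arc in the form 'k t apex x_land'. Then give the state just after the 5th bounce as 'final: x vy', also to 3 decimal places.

Arc 1: start y=6.550, vy=24.030 → t=5.065, apex=35.422, x_land=74.552, impact vy=-26.617
  bounce: vy ← 0.48·26.617 = 12.776
Arc 2: start y=0.000, vy=12.776 → t=2.555, apex=8.161, x_land=112.164, impact vy=-12.776
  bounce: vy ← 0.48·12.776 = 6.132
Arc 3: start y=0.000, vy=6.132 → t=1.226, apex=1.880, x_land=130.218, impact vy=-6.132
  bounce: vy ← 0.48·6.132 = 2.944
Arc 4: start y=0.000, vy=2.944 → t=0.589, apex=0.433, x_land=138.884, impact vy=-2.944
  bounce: vy ← 0.48·2.944 = 1.413
Arc 5: start y=0.000, vy=1.413 → t=0.283, apex=0.100, x_land=143.044, impact vy=-1.413
  bounce: vy ← 0.48·1.413 = 0.678

1 5.065 35.422 74.552
2 2.555 8.161 112.164
3 1.226 1.880 130.218
4 0.589 0.433 138.884
5 0.283 0.100 143.044
final: 143.044 0.678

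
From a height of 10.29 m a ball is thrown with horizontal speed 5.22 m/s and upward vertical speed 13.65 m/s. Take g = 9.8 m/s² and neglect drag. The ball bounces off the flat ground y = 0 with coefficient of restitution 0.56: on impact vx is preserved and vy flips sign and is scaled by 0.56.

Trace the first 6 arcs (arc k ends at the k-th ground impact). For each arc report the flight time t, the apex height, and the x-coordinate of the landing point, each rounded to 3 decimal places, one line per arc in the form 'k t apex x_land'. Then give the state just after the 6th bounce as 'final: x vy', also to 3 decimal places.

Arc 1: start y=10.290, vy=13.650 → t=3.403, apex=19.796, x_land=17.763, impact vy=-19.698
  bounce: vy ← 0.56·19.698 = 11.031
Arc 2: start y=0.000, vy=11.031 → t=2.251, apex=6.208, x_land=29.514, impact vy=-11.031
  bounce: vy ← 0.56·11.031 = 6.177
Arc 3: start y=0.000, vy=6.177 → t=1.261, apex=1.947, x_land=36.095, impact vy=-6.177
  bounce: vy ← 0.56·6.177 = 3.459
Arc 4: start y=0.000, vy=3.459 → t=0.706, apex=0.611, x_land=39.780, impact vy=-3.459
  bounce: vy ← 0.56·3.459 = 1.937
Arc 5: start y=0.000, vy=1.937 → t=0.395, apex=0.191, x_land=41.844, impact vy=-1.937
  bounce: vy ← 0.56·1.937 = 1.085
Arc 6: start y=0.000, vy=1.085 → t=0.221, apex=0.060, x_land=42.999, impact vy=-1.085
  bounce: vy ← 0.56·1.085 = 0.608

1 3.403 19.796 17.763
2 2.251 6.208 29.514
3 1.261 1.947 36.095
4 0.706 0.611 39.780
5 0.395 0.191 41.844
6 0.221 0.060 42.999
final: 42.999 0.608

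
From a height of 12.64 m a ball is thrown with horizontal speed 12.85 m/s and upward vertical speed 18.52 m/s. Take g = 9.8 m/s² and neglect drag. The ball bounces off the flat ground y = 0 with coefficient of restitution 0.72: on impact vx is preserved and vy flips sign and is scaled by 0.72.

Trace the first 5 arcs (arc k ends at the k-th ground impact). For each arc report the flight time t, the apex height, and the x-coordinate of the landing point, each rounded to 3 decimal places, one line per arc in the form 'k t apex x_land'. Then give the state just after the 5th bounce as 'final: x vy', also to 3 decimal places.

Arc 1: start y=12.640, vy=18.520 → t=4.370, apex=30.140, x_land=56.153, impact vy=-24.305
  bounce: vy ← 0.72·24.305 = 17.500
Arc 2: start y=0.000, vy=17.500 → t=3.571, apex=15.624, x_land=102.045, impact vy=-17.500
  bounce: vy ← 0.72·17.500 = 12.600
Arc 3: start y=0.000, vy=12.600 → t=2.571, apex=8.100, x_land=135.087, impact vy=-12.600
  bounce: vy ← 0.72·12.600 = 9.072
Arc 4: start y=0.000, vy=9.072 → t=1.851, apex=4.199, x_land=158.878, impact vy=-9.072
  bounce: vy ← 0.72·9.072 = 6.532
Arc 5: start y=0.000, vy=6.532 → t=1.333, apex=2.177, x_land=176.007, impact vy=-6.532
  bounce: vy ← 0.72·6.532 = 4.703

1 4.370 30.140 56.153
2 3.571 15.624 102.045
3 2.571 8.100 135.087
4 1.851 4.199 158.878
5 1.333 2.177 176.007
final: 176.007 4.703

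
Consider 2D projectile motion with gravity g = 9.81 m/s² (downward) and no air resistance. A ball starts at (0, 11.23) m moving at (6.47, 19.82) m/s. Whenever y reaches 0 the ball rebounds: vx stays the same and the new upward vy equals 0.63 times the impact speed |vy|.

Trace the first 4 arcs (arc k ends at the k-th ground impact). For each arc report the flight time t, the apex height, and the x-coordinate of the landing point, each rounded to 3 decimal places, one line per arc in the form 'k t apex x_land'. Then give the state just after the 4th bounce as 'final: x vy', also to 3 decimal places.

Arc 1: start y=11.230, vy=19.820 → t=4.545, apex=31.252, x_land=29.403, impact vy=-24.762
  bounce: vy ← 0.63·24.762 = 15.600
Arc 2: start y=0.000, vy=15.600 → t=3.180, apex=12.404, x_land=49.981, impact vy=-15.600
  bounce: vy ← 0.63·15.600 = 9.828
Arc 3: start y=0.000, vy=9.828 → t=2.004, apex=4.923, x_land=62.945, impact vy=-9.828
  bounce: vy ← 0.63·9.828 = 6.192
Arc 4: start y=0.000, vy=6.192 → t=1.262, apex=1.954, x_land=71.112, impact vy=-6.192
  bounce: vy ← 0.63·6.192 = 3.901

1 4.545 31.252 29.403
2 3.180 12.404 49.981
3 2.004 4.923 62.945
4 1.262 1.954 71.112
final: 71.112 3.901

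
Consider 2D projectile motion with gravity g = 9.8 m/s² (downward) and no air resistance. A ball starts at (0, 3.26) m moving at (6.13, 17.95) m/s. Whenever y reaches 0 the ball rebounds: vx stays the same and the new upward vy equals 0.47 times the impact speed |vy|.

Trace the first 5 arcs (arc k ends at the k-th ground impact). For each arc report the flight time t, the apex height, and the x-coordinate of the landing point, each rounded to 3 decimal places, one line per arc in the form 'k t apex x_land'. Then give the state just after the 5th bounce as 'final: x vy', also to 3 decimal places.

1 3.837 19.699 23.519
2 1.885 4.351 35.072
3 0.886 0.961 40.502
4 0.416 0.212 43.055
5 0.196 0.047 44.254
final: 44.254 0.451

Arc 1: start y=3.260, vy=17.950 → t=3.837, apex=19.699, x_land=23.519, impact vy=-19.649
  bounce: vy ← 0.47·19.649 = 9.235
Arc 2: start y=0.000, vy=9.235 → t=1.885, apex=4.351, x_land=35.072, impact vy=-9.235
  bounce: vy ← 0.47·9.235 = 4.341
Arc 3: start y=0.000, vy=4.341 → t=0.886, apex=0.961, x_land=40.502, impact vy=-4.341
  bounce: vy ← 0.47·4.341 = 2.040
Arc 4: start y=0.000, vy=2.040 → t=0.416, apex=0.212, x_land=43.055, impact vy=-2.040
  bounce: vy ← 0.47·2.040 = 0.959
Arc 5: start y=0.000, vy=0.959 → t=0.196, apex=0.047, x_land=44.254, impact vy=-0.959
  bounce: vy ← 0.47·0.959 = 0.451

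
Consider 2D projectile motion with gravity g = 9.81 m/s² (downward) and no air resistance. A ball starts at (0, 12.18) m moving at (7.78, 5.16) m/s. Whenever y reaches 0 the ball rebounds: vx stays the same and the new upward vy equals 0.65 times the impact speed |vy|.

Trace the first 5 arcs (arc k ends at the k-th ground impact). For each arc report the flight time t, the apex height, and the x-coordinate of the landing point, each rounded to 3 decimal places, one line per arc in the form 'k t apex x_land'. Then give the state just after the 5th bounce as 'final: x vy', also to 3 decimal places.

1 2.187 13.537 17.017
2 2.160 5.719 33.819
3 1.404 2.416 44.741
4 0.912 1.021 51.840
5 0.593 0.431 56.454
final: 56.454 1.891

Arc 1: start y=12.180, vy=5.160 → t=2.187, apex=13.537, x_land=17.017, impact vy=-16.297
  bounce: vy ← 0.65·16.297 = 10.593
Arc 2: start y=0.000, vy=10.593 → t=2.160, apex=5.719, x_land=33.819, impact vy=-10.593
  bounce: vy ← 0.65·10.593 = 6.886
Arc 3: start y=0.000, vy=6.886 → t=1.404, apex=2.416, x_land=44.741, impact vy=-6.886
  bounce: vy ← 0.65·6.886 = 4.476
Arc 4: start y=0.000, vy=4.476 → t=0.912, apex=1.021, x_land=51.840, impact vy=-4.476
  bounce: vy ← 0.65·4.476 = 2.909
Arc 5: start y=0.000, vy=2.909 → t=0.593, apex=0.431, x_land=56.454, impact vy=-2.909
  bounce: vy ← 0.65·2.909 = 1.891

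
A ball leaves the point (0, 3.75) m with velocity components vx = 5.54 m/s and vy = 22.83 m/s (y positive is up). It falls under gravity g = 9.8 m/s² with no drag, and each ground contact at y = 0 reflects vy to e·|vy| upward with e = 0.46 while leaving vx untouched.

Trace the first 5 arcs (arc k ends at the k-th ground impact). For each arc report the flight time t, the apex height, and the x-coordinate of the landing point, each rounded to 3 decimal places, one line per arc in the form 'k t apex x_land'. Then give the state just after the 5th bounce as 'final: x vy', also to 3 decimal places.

Arc 1: start y=3.750, vy=22.830 → t=4.818, apex=30.342, x_land=26.692, impact vy=-24.387
  bounce: vy ← 0.46·24.387 = 11.218
Arc 2: start y=0.000, vy=11.218 → t=2.289, apex=6.420, x_land=39.375, impact vy=-11.218
  bounce: vy ← 0.46·11.218 = 5.160
Arc 3: start y=0.000, vy=5.160 → t=1.053, apex=1.359, x_land=45.209, impact vy=-5.160
  bounce: vy ← 0.46·5.160 = 2.374
Arc 4: start y=0.000, vy=2.374 → t=0.484, apex=0.287, x_land=47.893, impact vy=-2.374
  bounce: vy ← 0.46·2.374 = 1.092
Arc 5: start y=0.000, vy=1.092 → t=0.223, apex=0.061, x_land=49.127, impact vy=-1.092
  bounce: vy ← 0.46·1.092 = 0.502

1 4.818 30.342 26.692
2 2.289 6.420 39.375
3 1.053 1.359 45.209
4 0.484 0.287 47.893
5 0.223 0.061 49.127
final: 49.127 0.502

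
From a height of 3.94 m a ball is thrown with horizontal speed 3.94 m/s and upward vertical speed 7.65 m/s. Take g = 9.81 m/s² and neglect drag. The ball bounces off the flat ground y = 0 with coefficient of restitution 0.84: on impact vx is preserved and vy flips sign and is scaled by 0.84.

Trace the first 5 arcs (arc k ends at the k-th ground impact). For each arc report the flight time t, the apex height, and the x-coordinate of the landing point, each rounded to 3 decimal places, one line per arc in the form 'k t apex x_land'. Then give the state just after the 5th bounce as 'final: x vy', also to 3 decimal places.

1 1.968 6.923 7.753
2 1.996 4.885 15.617
3 1.677 3.447 22.222
4 1.408 2.432 27.771
5 1.183 1.716 32.432
final: 32.432 4.874

Arc 1: start y=3.940, vy=7.650 → t=1.968, apex=6.923, x_land=7.753, impact vy=-11.654
  bounce: vy ← 0.84·11.654 = 9.790
Arc 2: start y=0.000, vy=9.790 → t=1.996, apex=4.885, x_land=15.617, impact vy=-9.790
  bounce: vy ← 0.84·9.790 = 8.223
Arc 3: start y=0.000, vy=8.223 → t=1.677, apex=3.447, x_land=22.222, impact vy=-8.223
  bounce: vy ← 0.84·8.223 = 6.908
Arc 4: start y=0.000, vy=6.908 → t=1.408, apex=2.432, x_land=27.771, impact vy=-6.908
  bounce: vy ← 0.84·6.908 = 5.802
Arc 5: start y=0.000, vy=5.802 → t=1.183, apex=1.716, x_land=32.432, impact vy=-5.802
  bounce: vy ← 0.84·5.802 = 4.874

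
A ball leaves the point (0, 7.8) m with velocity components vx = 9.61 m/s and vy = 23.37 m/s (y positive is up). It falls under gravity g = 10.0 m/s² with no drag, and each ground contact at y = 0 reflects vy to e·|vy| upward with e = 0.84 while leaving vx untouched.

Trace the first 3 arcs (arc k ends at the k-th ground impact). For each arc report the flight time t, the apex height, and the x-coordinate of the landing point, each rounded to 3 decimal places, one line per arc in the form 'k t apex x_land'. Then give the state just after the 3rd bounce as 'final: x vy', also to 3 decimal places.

Arc 1: start y=7.800, vy=23.370 → t=4.987, apex=35.108, x_land=47.923, impact vy=-26.498
  bounce: vy ← 0.84·26.498 = 22.259
Arc 2: start y=0.000, vy=22.259 → t=4.452, apex=24.772, x_land=90.704, impact vy=-22.259
  bounce: vy ← 0.84·22.259 = 18.697
Arc 3: start y=0.000, vy=18.697 → t=3.739, apex=17.479, x_land=126.640, impact vy=-18.697
  bounce: vy ← 0.84·18.697 = 15.706

1 4.987 35.108 47.923
2 4.452 24.772 90.704
3 3.739 17.479 126.640
final: 126.640 15.706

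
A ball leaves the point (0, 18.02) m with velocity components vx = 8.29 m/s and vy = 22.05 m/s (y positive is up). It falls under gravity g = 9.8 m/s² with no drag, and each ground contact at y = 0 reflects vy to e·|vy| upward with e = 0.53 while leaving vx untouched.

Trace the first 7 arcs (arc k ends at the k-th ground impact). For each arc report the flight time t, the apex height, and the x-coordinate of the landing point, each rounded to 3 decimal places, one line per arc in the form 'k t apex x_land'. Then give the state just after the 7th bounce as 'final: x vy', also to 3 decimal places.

1 5.206 42.826 43.161
2 3.134 12.030 69.139
3 1.661 3.379 82.908
4 0.880 0.949 90.206
5 0.467 0.267 94.073
6 0.247 0.075 96.123
7 0.131 0.021 97.209
final: 97.209 0.340

Arc 1: start y=18.020, vy=22.050 → t=5.206, apex=42.826, x_land=43.161, impact vy=-28.972
  bounce: vy ← 0.53·28.972 = 15.355
Arc 2: start y=0.000, vy=15.355 → t=3.134, apex=12.030, x_land=69.139, impact vy=-15.355
  bounce: vy ← 0.53·15.355 = 8.138
Arc 3: start y=0.000, vy=8.138 → t=1.661, apex=3.379, x_land=82.908, impact vy=-8.138
  bounce: vy ← 0.53·8.138 = 4.313
Arc 4: start y=0.000, vy=4.313 → t=0.880, apex=0.949, x_land=90.206, impact vy=-4.313
  bounce: vy ← 0.53·4.313 = 2.286
Arc 5: start y=0.000, vy=2.286 → t=0.467, apex=0.267, x_land=94.073, impact vy=-2.286
  bounce: vy ← 0.53·2.286 = 1.212
Arc 6: start y=0.000, vy=1.212 → t=0.247, apex=0.075, x_land=96.123, impact vy=-1.212
  bounce: vy ← 0.53·1.212 = 0.642
Arc 7: start y=0.000, vy=0.642 → t=0.131, apex=0.021, x_land=97.209, impact vy=-0.642
  bounce: vy ← 0.53·0.642 = 0.340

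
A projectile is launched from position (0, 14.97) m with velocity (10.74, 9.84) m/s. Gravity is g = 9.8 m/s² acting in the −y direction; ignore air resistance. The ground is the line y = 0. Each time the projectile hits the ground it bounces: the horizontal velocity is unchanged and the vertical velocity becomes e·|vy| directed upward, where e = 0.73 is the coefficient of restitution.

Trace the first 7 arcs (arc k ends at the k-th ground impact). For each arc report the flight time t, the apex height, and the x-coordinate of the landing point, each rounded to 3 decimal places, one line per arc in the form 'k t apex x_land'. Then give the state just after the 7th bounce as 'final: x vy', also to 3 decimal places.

Arc 1: start y=14.970, vy=9.840 → t=3.020, apex=19.910, x_land=32.433, impact vy=-19.754
  bounce: vy ← 0.73·19.754 = 14.421
Arc 2: start y=0.000, vy=14.421 → t=2.943, apex=10.610, x_land=64.041, impact vy=-14.421
  bounce: vy ← 0.73·14.421 = 10.527
Arc 3: start y=0.000, vy=10.527 → t=2.148, apex=5.654, x_land=87.115, impact vy=-10.527
  bounce: vy ← 0.73·10.527 = 7.685
Arc 4: start y=0.000, vy=7.685 → t=1.568, apex=3.013, x_land=103.959, impact vy=-7.685
  bounce: vy ← 0.73·7.685 = 5.610
Arc 5: start y=0.000, vy=5.610 → t=1.145, apex=1.606, x_land=116.255, impact vy=-5.610
  bounce: vy ← 0.73·5.610 = 4.095
Arc 6: start y=0.000, vy=4.095 → t=0.836, apex=0.856, x_land=125.231, impact vy=-4.095
  bounce: vy ← 0.73·4.095 = 2.990
Arc 7: start y=0.000, vy=2.990 → t=0.610, apex=0.456, x_land=131.783, impact vy=-2.990
  bounce: vy ← 0.73·2.990 = 2.182

1 3.020 19.910 32.433
2 2.943 10.610 64.041
3 2.148 5.654 87.115
4 1.568 3.013 103.959
5 1.145 1.606 116.255
6 0.836 0.856 125.231
7 0.610 0.456 131.783
final: 131.783 2.182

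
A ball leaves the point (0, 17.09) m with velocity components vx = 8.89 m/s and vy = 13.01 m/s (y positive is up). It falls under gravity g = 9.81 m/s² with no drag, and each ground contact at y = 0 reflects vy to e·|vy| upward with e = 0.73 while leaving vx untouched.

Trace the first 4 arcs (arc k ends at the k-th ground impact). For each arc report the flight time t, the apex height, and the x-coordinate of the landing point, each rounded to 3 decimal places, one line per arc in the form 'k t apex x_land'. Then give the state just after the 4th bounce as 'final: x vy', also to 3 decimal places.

Arc 1: start y=17.090, vy=13.010 → t=3.616, apex=25.717, x_land=32.146, impact vy=-22.463
  bounce: vy ← 0.73·22.463 = 16.398
Arc 2: start y=0.000, vy=16.398 → t=3.343, apex=13.705, x_land=61.866, impact vy=-16.398
  bounce: vy ← 0.73·16.398 = 11.970
Arc 3: start y=0.000, vy=11.970 → t=2.440, apex=7.303, x_land=83.561, impact vy=-11.970
  bounce: vy ← 0.73·11.970 = 8.738
Arc 4: start y=0.000, vy=8.738 → t=1.782, apex=3.892, x_land=99.399, impact vy=-8.738
  bounce: vy ← 0.73·8.738 = 6.379

1 3.616 25.717 32.146
2 3.343 13.705 61.866
3 2.440 7.303 83.561
4 1.782 3.892 99.399
final: 99.399 6.379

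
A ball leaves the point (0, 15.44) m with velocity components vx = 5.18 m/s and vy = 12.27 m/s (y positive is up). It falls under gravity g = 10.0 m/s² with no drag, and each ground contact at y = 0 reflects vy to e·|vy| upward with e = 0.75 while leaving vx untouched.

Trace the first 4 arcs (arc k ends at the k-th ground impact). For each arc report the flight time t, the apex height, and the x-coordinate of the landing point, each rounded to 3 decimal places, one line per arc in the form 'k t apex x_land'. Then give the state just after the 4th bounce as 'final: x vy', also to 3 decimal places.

1 3.370 22.968 17.458
2 3.215 12.919 34.111
3 2.411 7.267 46.601
4 1.808 4.088 55.968
final: 55.968 6.781

Arc 1: start y=15.440, vy=12.270 → t=3.370, apex=22.968, x_land=17.458, impact vy=-21.433
  bounce: vy ← 0.75·21.433 = 16.074
Arc 2: start y=0.000, vy=16.074 → t=3.215, apex=12.919, x_land=34.111, impact vy=-16.074
  bounce: vy ← 0.75·16.074 = 12.056
Arc 3: start y=0.000, vy=12.056 → t=2.411, apex=7.267, x_land=46.601, impact vy=-12.056
  bounce: vy ← 0.75·12.056 = 9.042
Arc 4: start y=0.000, vy=9.042 → t=1.808, apex=4.088, x_land=55.968, impact vy=-9.042
  bounce: vy ← 0.75·9.042 = 6.781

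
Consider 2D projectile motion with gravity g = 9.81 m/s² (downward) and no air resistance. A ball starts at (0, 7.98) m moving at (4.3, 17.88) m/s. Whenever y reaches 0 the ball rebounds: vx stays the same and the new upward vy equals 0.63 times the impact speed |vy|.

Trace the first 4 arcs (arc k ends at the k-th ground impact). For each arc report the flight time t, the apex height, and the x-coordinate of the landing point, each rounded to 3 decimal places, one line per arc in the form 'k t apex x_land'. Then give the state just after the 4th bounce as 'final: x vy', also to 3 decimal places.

1 4.047 24.274 17.403
2 2.803 9.634 29.456
3 1.766 3.824 37.049
4 1.113 1.518 41.833
final: 41.833 3.438

Arc 1: start y=7.980, vy=17.880 → t=4.047, apex=24.274, x_land=17.403, impact vy=-21.823
  bounce: vy ← 0.63·21.823 = 13.749
Arc 2: start y=0.000, vy=13.749 → t=2.803, apex=9.634, x_land=29.456, impact vy=-13.749
  bounce: vy ← 0.63·13.749 = 8.662
Arc 3: start y=0.000, vy=8.662 → t=1.766, apex=3.824, x_land=37.049, impact vy=-8.662
  bounce: vy ← 0.63·8.662 = 5.457
Arc 4: start y=0.000, vy=5.457 → t=1.113, apex=1.518, x_land=41.833, impact vy=-5.457
  bounce: vy ← 0.63·5.457 = 3.438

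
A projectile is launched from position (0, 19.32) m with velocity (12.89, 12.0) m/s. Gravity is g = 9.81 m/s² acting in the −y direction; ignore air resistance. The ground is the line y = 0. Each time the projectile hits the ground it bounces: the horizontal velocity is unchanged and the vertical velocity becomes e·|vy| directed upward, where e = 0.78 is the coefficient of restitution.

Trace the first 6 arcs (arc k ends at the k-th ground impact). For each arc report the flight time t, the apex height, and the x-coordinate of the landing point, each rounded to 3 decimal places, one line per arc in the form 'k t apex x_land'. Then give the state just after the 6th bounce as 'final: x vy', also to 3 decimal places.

Arc 1: start y=19.320, vy=12.000 → t=3.555, apex=26.659, x_land=45.819, impact vy=-22.870
  bounce: vy ← 0.78·22.870 = 17.839
Arc 2: start y=0.000, vy=17.839 → t=3.637, apex=16.220, x_land=92.698, impact vy=-17.839
  bounce: vy ← 0.78·17.839 = 13.914
Arc 3: start y=0.000, vy=13.914 → t=2.837, apex=9.868, x_land=129.264, impact vy=-13.914
  bounce: vy ← 0.78·13.914 = 10.853
Arc 4: start y=0.000, vy=10.853 → t=2.213, apex=6.004, x_land=157.786, impact vy=-10.853
  bounce: vy ← 0.78·10.853 = 8.466
Arc 5: start y=0.000, vy=8.466 → t=1.726, apex=3.653, x_land=180.033, impact vy=-8.466
  bounce: vy ← 0.78·8.466 = 6.603
Arc 6: start y=0.000, vy=6.603 → t=1.346, apex=2.222, x_land=197.385, impact vy=-6.603
  bounce: vy ← 0.78·6.603 = 5.150

1 3.555 26.659 45.819
2 3.637 16.220 92.698
3 2.837 9.868 129.264
4 2.213 6.004 157.786
5 1.726 3.653 180.033
6 1.346 2.222 197.385
final: 197.385 5.150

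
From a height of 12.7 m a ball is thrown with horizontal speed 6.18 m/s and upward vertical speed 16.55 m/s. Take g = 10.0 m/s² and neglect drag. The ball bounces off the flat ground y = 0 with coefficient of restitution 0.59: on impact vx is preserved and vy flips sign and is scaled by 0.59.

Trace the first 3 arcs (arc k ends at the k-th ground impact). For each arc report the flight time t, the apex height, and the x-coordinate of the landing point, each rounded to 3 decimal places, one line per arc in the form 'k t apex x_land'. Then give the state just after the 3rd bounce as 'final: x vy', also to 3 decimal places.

Arc 1: start y=12.700, vy=16.550 → t=3.953, apex=26.395, x_land=24.427, impact vy=-22.976
  bounce: vy ← 0.59·22.976 = 13.556
Arc 2: start y=0.000, vy=13.556 → t=2.711, apex=9.188, x_land=41.182, impact vy=-13.556
  bounce: vy ← 0.59·13.556 = 7.998
Arc 3: start y=0.000, vy=7.998 → t=1.600, apex=3.198, x_land=51.068, impact vy=-7.998
  bounce: vy ← 0.59·7.998 = 4.719

1 3.953 26.395 24.427
2 2.711 9.188 41.182
3 1.600 3.198 51.068
final: 51.068 4.719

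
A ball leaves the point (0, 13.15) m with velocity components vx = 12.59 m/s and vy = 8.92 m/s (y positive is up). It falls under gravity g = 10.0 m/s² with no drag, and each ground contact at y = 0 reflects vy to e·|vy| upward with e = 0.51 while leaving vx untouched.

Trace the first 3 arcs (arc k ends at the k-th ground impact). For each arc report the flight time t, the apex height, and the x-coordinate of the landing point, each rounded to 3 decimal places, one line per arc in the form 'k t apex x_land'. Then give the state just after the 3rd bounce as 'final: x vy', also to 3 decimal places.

Arc 1: start y=13.150, vy=8.920 → t=2.743, apex=17.128, x_land=34.533, impact vy=-18.509
  bounce: vy ← 0.51·18.509 = 9.439
Arc 2: start y=0.000, vy=9.439 → t=1.888, apex=4.455, x_land=58.301, impact vy=-9.439
  bounce: vy ← 0.51·9.439 = 4.814
Arc 3: start y=0.000, vy=4.814 → t=0.963, apex=1.159, x_land=70.423, impact vy=-4.814
  bounce: vy ← 0.51·4.814 = 2.455

1 2.743 17.128 34.533
2 1.888 4.455 58.301
3 0.963 1.159 70.423
final: 70.423 2.455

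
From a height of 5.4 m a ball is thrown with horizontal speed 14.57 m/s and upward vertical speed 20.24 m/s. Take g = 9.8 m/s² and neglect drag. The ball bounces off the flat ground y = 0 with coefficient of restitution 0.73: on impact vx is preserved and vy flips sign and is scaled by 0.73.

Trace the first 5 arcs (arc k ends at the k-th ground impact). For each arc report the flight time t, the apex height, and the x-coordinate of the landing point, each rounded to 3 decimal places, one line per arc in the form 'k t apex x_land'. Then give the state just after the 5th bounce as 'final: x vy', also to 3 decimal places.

1 4.382 26.301 63.847
2 3.383 14.016 113.130
3 2.469 7.469 149.107
4 1.803 3.980 175.370
5 1.316 2.121 194.542
final: 194.542 4.707

Arc 1: start y=5.400, vy=20.240 → t=4.382, apex=26.301, x_land=63.847, impact vy=-22.705
  bounce: vy ← 0.73·22.705 = 16.574
Arc 2: start y=0.000, vy=16.574 → t=3.383, apex=14.016, x_land=113.130, impact vy=-16.574
  bounce: vy ← 0.73·16.574 = 12.099
Arc 3: start y=0.000, vy=12.099 → t=2.469, apex=7.469, x_land=149.107, impact vy=-12.099
  bounce: vy ← 0.73·12.099 = 8.832
Arc 4: start y=0.000, vy=8.832 → t=1.803, apex=3.980, x_land=175.370, impact vy=-8.832
  bounce: vy ← 0.73·8.832 = 6.448
Arc 5: start y=0.000, vy=6.448 → t=1.316, apex=2.121, x_land=194.542, impact vy=-6.448
  bounce: vy ← 0.73·6.448 = 4.707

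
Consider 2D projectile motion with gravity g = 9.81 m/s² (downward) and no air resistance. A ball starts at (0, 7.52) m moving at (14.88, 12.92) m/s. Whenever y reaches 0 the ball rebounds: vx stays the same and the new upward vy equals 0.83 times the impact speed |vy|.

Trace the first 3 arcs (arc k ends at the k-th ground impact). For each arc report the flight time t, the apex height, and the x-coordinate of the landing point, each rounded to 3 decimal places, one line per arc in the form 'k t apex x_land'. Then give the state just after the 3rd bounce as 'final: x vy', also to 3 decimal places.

Arc 1: start y=7.520, vy=12.920 → t=3.125, apex=16.028, x_land=46.495, impact vy=-17.733
  bounce: vy ← 0.83·17.733 = 14.719
Arc 2: start y=0.000, vy=14.719 → t=3.001, apex=11.042, x_land=91.146, impact vy=-14.719
  bounce: vy ← 0.83·14.719 = 12.216
Arc 3: start y=0.000, vy=12.216 → t=2.491, apex=7.607, x_land=128.207, impact vy=-12.216
  bounce: vy ← 0.83·12.216 = 10.140

1 3.125 16.028 46.495
2 3.001 11.042 91.146
3 2.491 7.607 128.207
final: 128.207 10.140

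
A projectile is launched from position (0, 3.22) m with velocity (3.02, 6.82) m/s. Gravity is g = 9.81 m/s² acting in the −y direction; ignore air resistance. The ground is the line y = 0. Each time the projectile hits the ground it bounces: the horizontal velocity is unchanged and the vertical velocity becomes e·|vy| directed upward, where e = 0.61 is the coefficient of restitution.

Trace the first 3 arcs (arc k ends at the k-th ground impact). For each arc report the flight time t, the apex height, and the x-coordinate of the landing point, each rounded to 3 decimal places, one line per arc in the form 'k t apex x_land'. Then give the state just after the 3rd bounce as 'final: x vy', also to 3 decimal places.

1 1.763 5.591 5.324
2 1.302 2.080 9.257
3 0.795 0.774 11.657
final: 11.657 2.377

Arc 1: start y=3.220, vy=6.820 → t=1.763, apex=5.591, x_land=5.324, impact vy=-10.473
  bounce: vy ← 0.61·10.473 = 6.389
Arc 2: start y=0.000, vy=6.389 → t=1.302, apex=2.080, x_land=9.257, impact vy=-6.389
  bounce: vy ← 0.61·6.389 = 3.897
Arc 3: start y=0.000, vy=3.897 → t=0.795, apex=0.774, x_land=11.657, impact vy=-3.897
  bounce: vy ← 0.61·3.897 = 2.377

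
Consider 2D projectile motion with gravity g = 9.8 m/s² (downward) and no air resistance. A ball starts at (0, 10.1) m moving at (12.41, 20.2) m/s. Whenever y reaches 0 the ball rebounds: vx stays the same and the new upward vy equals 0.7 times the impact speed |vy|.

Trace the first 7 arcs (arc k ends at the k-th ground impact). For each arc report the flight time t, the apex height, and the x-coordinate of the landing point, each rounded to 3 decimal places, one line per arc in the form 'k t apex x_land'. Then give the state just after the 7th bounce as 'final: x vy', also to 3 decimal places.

Arc 1: start y=10.100, vy=20.200 → t=4.573, apex=30.918, x_land=56.753, impact vy=-24.617
  bounce: vy ← 0.7·24.617 = 17.232
Arc 2: start y=0.000, vy=17.232 → t=3.517, apex=15.150, x_land=100.396, impact vy=-17.232
  bounce: vy ← 0.7·17.232 = 12.062
Arc 3: start y=0.000, vy=12.062 → t=2.462, apex=7.423, x_land=130.945, impact vy=-12.062
  bounce: vy ← 0.7·12.062 = 8.444
Arc 4: start y=0.000, vy=8.444 → t=1.723, apex=3.638, x_land=152.330, impact vy=-8.444
  bounce: vy ← 0.7·8.444 = 5.911
Arc 5: start y=0.000, vy=5.911 → t=1.206, apex=1.782, x_land=167.300, impact vy=-5.911
  bounce: vy ← 0.7·5.911 = 4.137
Arc 6: start y=0.000, vy=4.137 → t=0.844, apex=0.873, x_land=177.778, impact vy=-4.137
  bounce: vy ← 0.7·4.137 = 2.896
Arc 7: start y=0.000, vy=2.896 → t=0.591, apex=0.428, x_land=185.113, impact vy=-2.896
  bounce: vy ← 0.7·2.896 = 2.027

1 4.573 30.918 56.753
2 3.517 15.150 100.396
3 2.462 7.423 130.945
4 1.723 3.638 152.330
5 1.206 1.782 167.300
6 0.844 0.873 177.778
7 0.591 0.428 185.113
final: 185.113 2.027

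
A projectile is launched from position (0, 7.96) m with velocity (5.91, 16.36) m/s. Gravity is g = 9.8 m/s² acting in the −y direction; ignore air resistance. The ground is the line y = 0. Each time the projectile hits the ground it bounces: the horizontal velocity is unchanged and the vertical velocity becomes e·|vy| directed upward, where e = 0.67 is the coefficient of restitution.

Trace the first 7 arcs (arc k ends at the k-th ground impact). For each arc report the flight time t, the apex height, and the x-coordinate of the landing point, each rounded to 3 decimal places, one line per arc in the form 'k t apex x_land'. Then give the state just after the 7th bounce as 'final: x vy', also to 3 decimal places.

1 3.770 21.616 22.279
2 2.814 9.703 38.912
3 1.886 4.356 50.057
4 1.263 1.955 57.523
5 0.846 0.878 62.526
6 0.567 0.394 65.878
7 0.380 0.177 68.123
final: 68.123 1.247

Arc 1: start y=7.960, vy=16.360 → t=3.770, apex=21.616, x_land=22.279, impact vy=-20.583
  bounce: vy ← 0.67·20.583 = 13.791
Arc 2: start y=0.000, vy=13.791 → t=2.814, apex=9.703, x_land=38.912, impact vy=-13.791
  bounce: vy ← 0.67·13.791 = 9.240
Arc 3: start y=0.000, vy=9.240 → t=1.886, apex=4.356, x_land=50.057, impact vy=-9.240
  bounce: vy ← 0.67·9.240 = 6.191
Arc 4: start y=0.000, vy=6.191 → t=1.263, apex=1.955, x_land=57.523, impact vy=-6.191
  bounce: vy ← 0.67·6.191 = 4.148
Arc 5: start y=0.000, vy=4.148 → t=0.846, apex=0.878, x_land=62.526, impact vy=-4.148
  bounce: vy ← 0.67·4.148 = 2.779
Arc 6: start y=0.000, vy=2.779 → t=0.567, apex=0.394, x_land=65.878, impact vy=-2.779
  bounce: vy ← 0.67·2.779 = 1.862
Arc 7: start y=0.000, vy=1.862 → t=0.380, apex=0.177, x_land=68.123, impact vy=-1.862
  bounce: vy ← 0.67·1.862 = 1.247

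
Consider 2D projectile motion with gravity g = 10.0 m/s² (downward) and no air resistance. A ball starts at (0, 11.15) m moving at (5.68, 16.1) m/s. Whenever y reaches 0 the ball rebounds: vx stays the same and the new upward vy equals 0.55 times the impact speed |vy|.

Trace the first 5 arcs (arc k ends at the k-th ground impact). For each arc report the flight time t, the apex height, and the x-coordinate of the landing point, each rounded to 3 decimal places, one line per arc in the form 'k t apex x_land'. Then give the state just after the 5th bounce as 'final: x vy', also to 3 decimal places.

1 3.806 24.111 21.618
2 2.416 7.293 35.338
3 1.329 2.206 42.884
4 0.731 0.667 47.034
5 0.402 0.202 49.317
final: 49.317 1.105

Arc 1: start y=11.150, vy=16.100 → t=3.806, apex=24.111, x_land=21.618, impact vy=-21.959
  bounce: vy ← 0.55·21.959 = 12.078
Arc 2: start y=0.000, vy=12.078 → t=2.416, apex=7.293, x_land=35.338, impact vy=-12.078
  bounce: vy ← 0.55·12.078 = 6.643
Arc 3: start y=0.000, vy=6.643 → t=1.329, apex=2.206, x_land=42.884, impact vy=-6.643
  bounce: vy ← 0.55·6.643 = 3.653
Arc 4: start y=0.000, vy=3.653 → t=0.731, apex=0.667, x_land=47.034, impact vy=-3.653
  bounce: vy ← 0.55·3.653 = 2.009
Arc 5: start y=0.000, vy=2.009 → t=0.402, apex=0.202, x_land=49.317, impact vy=-2.009
  bounce: vy ← 0.55·2.009 = 1.105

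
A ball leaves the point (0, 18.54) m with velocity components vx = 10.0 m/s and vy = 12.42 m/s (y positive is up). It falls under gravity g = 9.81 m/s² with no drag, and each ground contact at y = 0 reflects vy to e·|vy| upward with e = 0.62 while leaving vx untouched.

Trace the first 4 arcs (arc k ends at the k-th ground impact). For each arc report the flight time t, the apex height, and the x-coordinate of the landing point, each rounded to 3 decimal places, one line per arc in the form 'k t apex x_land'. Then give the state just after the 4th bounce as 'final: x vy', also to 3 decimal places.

1 3.586 26.402 35.861
2 2.877 10.149 64.630
3 1.784 3.901 82.467
4 1.106 1.500 93.525
final: 93.525 3.363

Arc 1: start y=18.540, vy=12.420 → t=3.586, apex=26.402, x_land=35.861, impact vy=-22.760
  bounce: vy ← 0.62·22.760 = 14.111
Arc 2: start y=0.000, vy=14.111 → t=2.877, apex=10.149, x_land=64.630, impact vy=-14.111
  bounce: vy ← 0.62·14.111 = 8.749
Arc 3: start y=0.000, vy=8.749 → t=1.784, apex=3.901, x_land=82.467, impact vy=-8.749
  bounce: vy ← 0.62·8.749 = 5.424
Arc 4: start y=0.000, vy=5.424 → t=1.106, apex=1.500, x_land=93.525, impact vy=-5.424
  bounce: vy ← 0.62·5.424 = 3.363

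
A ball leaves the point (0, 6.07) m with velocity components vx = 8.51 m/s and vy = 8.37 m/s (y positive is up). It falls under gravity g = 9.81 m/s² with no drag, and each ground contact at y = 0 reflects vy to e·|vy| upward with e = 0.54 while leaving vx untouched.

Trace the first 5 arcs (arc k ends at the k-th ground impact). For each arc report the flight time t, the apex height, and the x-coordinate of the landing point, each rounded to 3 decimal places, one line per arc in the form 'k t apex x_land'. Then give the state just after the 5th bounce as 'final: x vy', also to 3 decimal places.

Arc 1: start y=6.070, vy=8.370 → t=2.255, apex=9.641, x_land=19.191, impact vy=-13.753
  bounce: vy ← 0.54·13.753 = 7.427
Arc 2: start y=0.000, vy=7.427 → t=1.514, apex=2.811, x_land=32.077, impact vy=-7.427
  bounce: vy ← 0.54·7.427 = 4.010
Arc 3: start y=0.000, vy=4.010 → t=0.818, apex=0.820, x_land=39.035, impact vy=-4.010
  bounce: vy ← 0.54·4.010 = 2.166
Arc 4: start y=0.000, vy=2.166 → t=0.442, apex=0.239, x_land=42.792, impact vy=-2.166
  bounce: vy ← 0.54·2.166 = 1.169
Arc 5: start y=0.000, vy=1.169 → t=0.238, apex=0.070, x_land=44.821, impact vy=-1.169
  bounce: vy ← 0.54·1.169 = 0.631

1 2.255 9.641 19.191
2 1.514 2.811 32.077
3 0.818 0.820 39.035
4 0.442 0.239 42.792
5 0.238 0.070 44.821
final: 44.821 0.631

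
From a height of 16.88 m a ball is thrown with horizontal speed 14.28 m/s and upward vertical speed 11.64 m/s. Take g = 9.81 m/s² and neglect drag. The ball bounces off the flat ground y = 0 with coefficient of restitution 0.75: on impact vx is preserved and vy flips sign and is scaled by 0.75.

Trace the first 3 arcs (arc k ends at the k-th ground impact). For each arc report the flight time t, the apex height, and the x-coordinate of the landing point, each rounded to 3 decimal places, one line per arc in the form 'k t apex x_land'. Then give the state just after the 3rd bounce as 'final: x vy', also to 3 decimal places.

1 3.389 23.786 48.390
2 3.303 13.379 95.559
3 2.477 7.526 130.936
final: 130.936 9.114

Arc 1: start y=16.880, vy=11.640 → t=3.389, apex=23.786, x_land=48.390, impact vy=-21.603
  bounce: vy ← 0.75·21.603 = 16.202
Arc 2: start y=0.000, vy=16.202 → t=3.303, apex=13.379, x_land=95.559, impact vy=-16.202
  bounce: vy ← 0.75·16.202 = 12.151
Arc 3: start y=0.000, vy=12.151 → t=2.477, apex=7.526, x_land=130.936, impact vy=-12.151
  bounce: vy ← 0.75·12.151 = 9.114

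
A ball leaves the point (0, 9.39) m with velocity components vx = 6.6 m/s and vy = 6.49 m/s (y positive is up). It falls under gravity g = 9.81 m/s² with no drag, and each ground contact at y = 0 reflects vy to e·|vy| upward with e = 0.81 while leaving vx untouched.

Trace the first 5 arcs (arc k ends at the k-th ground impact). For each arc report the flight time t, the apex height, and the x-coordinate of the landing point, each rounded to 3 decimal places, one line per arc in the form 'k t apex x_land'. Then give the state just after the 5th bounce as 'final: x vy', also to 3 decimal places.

1 2.195 11.537 14.488
2 2.484 7.569 30.886
3 2.012 4.966 44.168
4 1.630 3.258 54.927
5 1.320 2.138 63.641
final: 63.641 5.246

Arc 1: start y=9.390, vy=6.490 → t=2.195, apex=11.537, x_land=14.488, impact vy=-15.045
  bounce: vy ← 0.81·15.045 = 12.186
Arc 2: start y=0.000, vy=12.186 → t=2.484, apex=7.569, x_land=30.886, impact vy=-12.186
  bounce: vy ← 0.81·12.186 = 9.871
Arc 3: start y=0.000, vy=9.871 → t=2.012, apex=4.966, x_land=44.168, impact vy=-9.871
  bounce: vy ← 0.81·9.871 = 7.996
Arc 4: start y=0.000, vy=7.996 → t=1.630, apex=3.258, x_land=54.927, impact vy=-7.996
  bounce: vy ← 0.81·7.996 = 6.476
Arc 5: start y=0.000, vy=6.476 → t=1.320, apex=2.138, x_land=63.641, impact vy=-6.476
  bounce: vy ← 0.81·6.476 = 5.246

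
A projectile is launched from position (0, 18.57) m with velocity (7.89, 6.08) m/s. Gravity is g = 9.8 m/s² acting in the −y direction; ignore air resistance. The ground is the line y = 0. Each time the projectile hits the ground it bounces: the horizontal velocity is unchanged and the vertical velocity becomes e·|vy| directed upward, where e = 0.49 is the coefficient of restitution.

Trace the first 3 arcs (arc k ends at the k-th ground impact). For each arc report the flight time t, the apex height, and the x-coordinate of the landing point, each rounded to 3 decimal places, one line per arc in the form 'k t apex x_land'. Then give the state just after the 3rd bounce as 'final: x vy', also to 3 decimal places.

Arc 1: start y=18.570, vy=6.080 → t=2.664, apex=20.456, x_land=21.016, impact vy=-20.023
  bounce: vy ← 0.49·20.023 = 9.811
Arc 2: start y=0.000, vy=9.811 → t=2.002, apex=4.911, x_land=36.814, impact vy=-9.811
  bounce: vy ← 0.49·9.811 = 4.808
Arc 3: start y=0.000, vy=4.808 → t=0.981, apex=1.179, x_land=44.556, impact vy=-4.808
  bounce: vy ← 0.49·4.808 = 2.356

1 2.664 20.456 21.016
2 2.002 4.911 36.814
3 0.981 1.179 44.556
final: 44.556 2.356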